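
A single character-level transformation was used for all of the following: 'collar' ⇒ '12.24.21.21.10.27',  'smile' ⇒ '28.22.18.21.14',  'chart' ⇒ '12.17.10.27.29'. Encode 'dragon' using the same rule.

13.27.10.16.24.23

c is letter #3 and maps to 12: an offset of 9. The number is (letter's place in the alphabet, a=1) + 9.
For dragon: d=4→13, r=18→27, a=1→10, g=7→16, o=15→24, n=14→23.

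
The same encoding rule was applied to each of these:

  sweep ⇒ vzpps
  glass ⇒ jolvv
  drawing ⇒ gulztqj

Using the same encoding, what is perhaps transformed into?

The shift depends on letter class: consonant s→v is +3, but vowel e→p is +11. Two shifts are in play — +11 for a/e/i/o/u, +3 for every other letter.
Applying it to perhaps: p(cons)+3=s, e(vowel)+11=p, r(cons)+3=u, h(cons)+3=k, a(vowel)+11=l, p(cons)+3=s, s(cons)+3=v.

spuklsv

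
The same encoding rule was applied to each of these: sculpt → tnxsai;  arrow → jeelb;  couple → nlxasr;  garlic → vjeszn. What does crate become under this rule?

nejir

s(18)→t(19) and c(2)→n(13) fit y≡15x+9 (mod 26); the inverse of 15 mod 26 is 7. This is an affine cipher: with a=0,…,z=25, each position x becomes (15x+9) mod 26.
On crate: c(2)→15·2+9≡13=n; r(17)→15·17+9≡4=e; a(0)→15·0+9≡9=j; t(19)→15·19+9≡8=i; e(4)→15·4+9≡17=r (all mod 26).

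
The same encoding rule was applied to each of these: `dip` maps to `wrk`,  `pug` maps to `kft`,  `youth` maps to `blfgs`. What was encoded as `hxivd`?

Each pair mirrors across the alphabet (d↔w, i↔r, p↔k): positions sum to 25. Letters are reflected about the middle of the alphabet (position → 25−position): Atbash.
Undoing it on hxivd: h↔s, x↔c, i↔r, v↔e, d↔w.

screw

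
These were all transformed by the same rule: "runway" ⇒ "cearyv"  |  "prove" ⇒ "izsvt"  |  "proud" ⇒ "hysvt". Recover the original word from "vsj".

The output letters match the input read backwards, each shifted +4: runway reversed is yawnur. Two steps: reverse the string, then apply a Caesar shift of +4.
Undoing it on vsj: shift back: v−4=r, s−4=o, j−4=f → rof; then reverse → for.

for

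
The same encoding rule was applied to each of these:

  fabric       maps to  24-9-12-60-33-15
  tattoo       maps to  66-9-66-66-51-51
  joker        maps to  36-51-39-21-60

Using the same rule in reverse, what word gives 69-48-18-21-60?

f(#6)→24 and a(#1)→9: differences scale by 3, so n = 3·pos + 6. With a=1..z=26, the number is 3·pos + 6.
Undoing it on 69-48-18-21-60: 69→(69−6)÷3=21=u, 48→(48−6)÷3=14=n, 18→(18−6)÷3=4=d, 21→(21−6)÷3=5=e, 60→(60−6)÷3=18=r.

under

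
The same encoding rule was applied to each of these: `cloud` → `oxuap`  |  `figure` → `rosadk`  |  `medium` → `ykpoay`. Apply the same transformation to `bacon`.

ngouz

The shift depends on letter class: consonant c→o is +12, but vowel o→u is +6. Two shifts are in play — +6 for a/e/i/o/u, +12 for every other letter.
Applying it to bacon: b(cons)+12=n, a(vowel)+6=g, c(cons)+12=o, o(vowel)+6=u, n(cons)+12=z.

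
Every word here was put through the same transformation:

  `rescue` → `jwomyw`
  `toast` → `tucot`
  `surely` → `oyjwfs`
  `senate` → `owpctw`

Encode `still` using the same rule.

r(17)→j(9) and e(4)→w(22) fit y≡5x+2 (mod 26); the inverse of 5 mod 26 is 21. This is an affine cipher: with a=0,…,z=25, each position x becomes (5x+2) mod 26.
On still: s(18)→5·18+2≡14=o; t(19)→5·19+2≡19=t; i(8)→5·8+2≡16=q; l(11)→5·11+2≡5=f; l(11)→5·11+2≡5=f (all mod 26).

otqff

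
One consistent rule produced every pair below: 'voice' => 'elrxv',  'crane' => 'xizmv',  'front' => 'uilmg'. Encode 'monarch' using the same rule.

nlmzixs

Letters are reflected about the middle of the alphabet (position → 25−position): Atbash.
For monarch: m↔n, o↔l, n↔m, a↔z, r↔i, c↔x, h↔s.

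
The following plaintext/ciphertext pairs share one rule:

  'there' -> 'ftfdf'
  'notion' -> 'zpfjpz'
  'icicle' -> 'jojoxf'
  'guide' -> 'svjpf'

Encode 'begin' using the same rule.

Vowels shift forward by 1 and consonants shift forward by 12.
For begin: b(cons)+12=n, e(vowel)+1=f, g(cons)+12=s, i(vowel)+1=j, n(cons)+12=z.

nfsjz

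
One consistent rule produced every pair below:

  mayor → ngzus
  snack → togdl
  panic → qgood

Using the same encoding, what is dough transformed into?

The shift depends on letter class: consonant m→n is +1, but vowel a→g is +6. The rule splits by letter class: vowels +6, consonants +1.
Applying it to dough: d(cons)+1=e, o(vowel)+6=u, u(vowel)+6=a, g(cons)+1=h, h(cons)+1=i.

euahi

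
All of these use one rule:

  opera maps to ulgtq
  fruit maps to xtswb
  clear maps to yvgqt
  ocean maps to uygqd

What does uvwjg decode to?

o(14)→u(20) and p(15)→l(11) fit y≡17x+16 (mod 26); the inverse of 17 mod 26 is 23. Each letter's alphabet position (a=0..z=25) is mapped through 17·x+16 mod 26 — an affine cipher.
Reversing it on uvwjg: u(20)→23·(20−16)≡14=o; v(21)→23·(21−16)≡11=l; w(22)→23·(22−16)≡8=i; j(9)→23·(9−16)≡21=v; g(6)→23·(6−16)≡4=e (all mod 26).

olive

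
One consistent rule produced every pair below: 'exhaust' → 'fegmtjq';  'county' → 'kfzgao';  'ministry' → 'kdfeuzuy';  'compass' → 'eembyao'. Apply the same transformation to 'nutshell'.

The word is reversed, then every letter is shifted forward by 12.
Applying it to nutshell: reverse → llehstun; then shift: l+12=x, l+12=x, e+12=q, h+12=t, s+12=e, t+12=f, u+12=g, n+12=z.

xxqtefgz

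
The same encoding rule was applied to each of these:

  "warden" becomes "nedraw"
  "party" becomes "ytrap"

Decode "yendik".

The word is simply reversed.
Reversing it on yendik: then reverse → kidney.

kidney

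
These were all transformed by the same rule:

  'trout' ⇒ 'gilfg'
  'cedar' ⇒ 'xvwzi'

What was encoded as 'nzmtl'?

Each pair mirrors across the alphabet (t↔g, r↔i, o↔l): positions sum to 25. Each letter is replaced by its mirror in the alphabet: a↔z, b↔y, c↔x, and so on (the Atbash cipher).
Undoing it on nzmtl: n↔m, z↔a, m↔n, t↔g, l↔o.

mango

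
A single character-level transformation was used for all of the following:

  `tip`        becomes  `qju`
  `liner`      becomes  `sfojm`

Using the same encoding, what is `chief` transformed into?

gfjid

The output letters match the input read backwards, each shifted +1: tip reversed is pit. The word is reversed, then every letter is shifted forward by 1.
For chief: reverse → feihc; then shift: f+1=g, e+1=f, i+1=j, h+1=i, c+1=d.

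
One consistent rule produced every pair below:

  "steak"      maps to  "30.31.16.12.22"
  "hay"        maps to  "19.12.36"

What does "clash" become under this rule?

s is letter #19 and maps to 30: an offset of 11. Each letter is replaced by its alphabet position (a=1..z=26) + 11.
Applying it to clash: c=3→14, l=12→23, a=1→12, s=19→30, h=8→19.

14.23.12.30.19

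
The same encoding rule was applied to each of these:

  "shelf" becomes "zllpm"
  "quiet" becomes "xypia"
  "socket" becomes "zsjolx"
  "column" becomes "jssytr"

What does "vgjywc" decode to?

Shifts by position in shelf: pos 0: s→z (+7), pos 1: h→l (+4), pos 2: e→l (+7), pos 3: l→p (+4) — repeating every 2. It's a Vigenère-style cipher with numeric key [7,4]: position i shifts by key[i mod 2].
Reversing it on vgjywc: v−7=o, g−4=c, j−7=c, y−4=u, w−7=p, c−4=y.

occupy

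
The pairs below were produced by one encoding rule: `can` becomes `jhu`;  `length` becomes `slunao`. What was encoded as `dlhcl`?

Compare letters: c→j is +7, a→h is +7, n→u is +7 — a constant shift. Every letter moves 7 places later in the alphabet, wrapping around z→a.
Reversing it on dlhcl: d−7=w, l−7=e, h−7=a, c−7=v, l−7=e.

weave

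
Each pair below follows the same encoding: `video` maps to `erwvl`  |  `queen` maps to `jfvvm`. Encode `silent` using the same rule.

This is the alphabet-reversal cipher (Atbash): a becomes z, b becomes y, etc.
Applying it to silent: s↔h, i↔r, l↔o, e↔v, n↔m, t↔g.

hrovmg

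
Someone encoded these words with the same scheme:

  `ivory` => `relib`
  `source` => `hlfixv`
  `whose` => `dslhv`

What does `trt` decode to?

Each pair mirrors across the alphabet (i↔r, v↔e, o↔l): positions sum to 25. Letters are reflected about the middle of the alphabet (position → 25−position): Atbash.
Undoing it on trt: t↔g, r↔i, t↔g.

gig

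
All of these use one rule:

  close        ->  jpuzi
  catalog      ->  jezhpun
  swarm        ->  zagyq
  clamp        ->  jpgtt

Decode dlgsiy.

Shifts by position in close: pos 0: c→j (+7), pos 1: l→p (+4), pos 2: o→u (+6), pos 3: s→z (+7), pos 4: e→i (+4) — repeating every 3. The shifts repeat in a cycle of length 3: positions 0,1,… shift by +7, +4, +6, then the pattern repeats.
Reversing it on dlgsiy: d−7=w, l−4=h, g−6=a, s−7=l, i−4=e, y−6=s.

whales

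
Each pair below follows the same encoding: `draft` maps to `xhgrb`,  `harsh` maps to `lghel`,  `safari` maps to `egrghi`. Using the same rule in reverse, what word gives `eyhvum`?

survey

d(3)→x(23) and r(17)→h(7) fit y≡23x+6 (mod 26); the inverse of 23 mod 26 is 17. Each letter's alphabet position (a=0..z=25) is mapped through 23·x+6 mod 26 — an affine cipher.
Decoding eyhvum: e(4)→17·(4−6)≡18=s; y(24)→17·(24−6)≡20=u; h(7)→17·(7−6)≡17=r; v(21)→17·(21−6)≡21=v; u(20)→17·(20−6)≡4=e; m(12)→17·(12−6)≡24=y (all mod 26).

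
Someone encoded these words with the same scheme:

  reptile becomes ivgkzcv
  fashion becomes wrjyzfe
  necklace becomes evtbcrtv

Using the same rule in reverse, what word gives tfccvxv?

Compare letters: r→i is +17, e→v is +17, p→g is +17 — a constant shift. This is a Caesar cipher with shift 17.
Decoding tfccvxv: t−17=c, f−17=o, c−17=l, c−17=l, v−17=e, x−17=g, v−17=e.

college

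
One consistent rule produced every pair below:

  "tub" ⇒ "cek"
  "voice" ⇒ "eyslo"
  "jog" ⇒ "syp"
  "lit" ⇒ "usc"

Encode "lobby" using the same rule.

The rule splits by letter class: vowels +10, consonants +9.
For lobby: l(cons)+9=u, o(vowel)+10=y, b(cons)+9=k, b(cons)+9=k, y(cons)+9=h.

uykkh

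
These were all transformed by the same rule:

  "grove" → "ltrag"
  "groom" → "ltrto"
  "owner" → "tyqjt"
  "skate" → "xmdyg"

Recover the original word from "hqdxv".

coast

Shifts by position in grove: pos 0: g→l (+5), pos 1: r→t (+2), pos 2: o→r (+3), pos 3: v→a (+5), pos 4: e→g (+2) — repeating every 3. The shifts repeat in a cycle of length 3: positions 0,1,… shift by +5, +2, +3, then the pattern repeats.
Undoing it on hqdxv: h−5=c, q−2=o, d−3=a, x−5=s, v−2=t.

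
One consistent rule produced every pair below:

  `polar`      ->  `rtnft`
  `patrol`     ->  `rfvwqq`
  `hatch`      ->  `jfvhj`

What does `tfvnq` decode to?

ratio

Shifts by position in polar: pos 0: p→r (+2), pos 1: o→t (+5), pos 2: l→n (+2), pos 3: a→f (+5) — repeating every 2. The shifts repeat in a cycle of length 2: positions 0,1,… shift by +2, +5, then the pattern repeats.
Reversing it on tfvnq: t−2=r, f−5=a, v−2=t, n−5=i, q−2=o.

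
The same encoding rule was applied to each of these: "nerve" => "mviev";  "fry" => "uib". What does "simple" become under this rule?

Each pair mirrors across the alphabet (n↔m, e↔v, r↔i): positions sum to 25. Letters are reflected about the middle of the alphabet (position → 25−position): Atbash.
Applying it to simple: s↔h, i↔r, m↔n, p↔k, l↔o, e↔v.

hrnkov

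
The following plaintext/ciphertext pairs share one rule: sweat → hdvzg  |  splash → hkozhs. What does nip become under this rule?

mrk

Letters are reflected about the middle of the alphabet (position → 25−position): Atbash.
On nip: n↔m, i↔r, p↔k.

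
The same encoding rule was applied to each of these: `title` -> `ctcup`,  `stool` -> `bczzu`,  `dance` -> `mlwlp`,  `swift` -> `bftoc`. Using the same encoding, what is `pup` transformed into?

yfy

The shift depends on letter class: consonant t→c is +9, but vowel i→t is +11. The rule splits by letter class: vowels +11, consonants +9.
Applying it to pup: p(cons)+9=y, u(vowel)+11=f, p(cons)+9=y.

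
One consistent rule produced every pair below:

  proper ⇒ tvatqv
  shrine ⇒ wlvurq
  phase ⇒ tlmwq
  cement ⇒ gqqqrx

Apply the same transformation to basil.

The shift depends on letter class: consonant p→t is +4, but vowel o→a is +12. The rule splits by letter class: vowels +12, consonants +4.
For basil: b(cons)+4=f, a(vowel)+12=m, s(cons)+4=w, i(vowel)+12=u, l(cons)+4=p.

fmwup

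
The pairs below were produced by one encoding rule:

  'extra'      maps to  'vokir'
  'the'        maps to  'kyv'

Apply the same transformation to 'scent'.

Compare letters: e→v is +17, x→o is +17, t→k is +17 — a constant shift. Every letter moves 17 places later in the alphabet, wrapping around z→a.
On scent: s+17=j, c+17=t, e+17=v, n+17=e, t+17=k.

jtvek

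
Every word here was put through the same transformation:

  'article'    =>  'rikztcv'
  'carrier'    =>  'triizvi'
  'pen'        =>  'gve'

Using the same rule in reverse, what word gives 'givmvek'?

This is a Caesar cipher with shift 17.
Decoding givmvek: g−17=p, i−17=r, v−17=e, m−17=v, v−17=e, e−17=n, k−17=t.

prevent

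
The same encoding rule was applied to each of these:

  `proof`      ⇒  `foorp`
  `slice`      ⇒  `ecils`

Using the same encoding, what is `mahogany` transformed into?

ynagoham

The output letters match the input read backwards: proof reversed is foorp. It's just the letters in reverse order.
On mahogany: reverse → ynagoham.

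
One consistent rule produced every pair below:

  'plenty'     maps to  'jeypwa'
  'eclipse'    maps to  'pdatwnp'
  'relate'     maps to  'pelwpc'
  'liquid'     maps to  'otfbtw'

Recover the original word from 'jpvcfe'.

Read the word backwards and shift each letter +11.
Undoing it on jpvcfe: shift back: j−11=y, p−11=e, v−11=k, c−11=r, f−11=u, e−11=t → yekrut; then reverse → turkey.

turkey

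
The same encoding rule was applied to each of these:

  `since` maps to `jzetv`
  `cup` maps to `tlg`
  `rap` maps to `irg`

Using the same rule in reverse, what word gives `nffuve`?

wooden

Compare letters: s→j is +17, i→z is +17, n→e is +17 — a constant shift. This is a Caesar cipher with shift 17.
Decoding nffuve: n−17=w, f−17=o, f−17=o, u−17=d, v−17=e, e−17=n.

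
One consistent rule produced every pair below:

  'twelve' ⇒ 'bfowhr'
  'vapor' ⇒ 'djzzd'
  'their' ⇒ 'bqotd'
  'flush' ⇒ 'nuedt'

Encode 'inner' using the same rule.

In twelve: t→b is +8, w→f is +9, e→o is +10, l→w is +11 — the shift increases by 1 each position. Letter i (0-indexed) is shifted by i+8, so successive shifts are 8, 9, 10, ….
Applying it to inner: i+8=q, n+9=w, n+10=x, e+11=p, r+12=d.

qwxpd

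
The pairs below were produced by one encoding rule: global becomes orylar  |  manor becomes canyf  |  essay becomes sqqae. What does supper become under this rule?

qmjjsf

g(6)→o(14) and l(11)→r(17) fit y≡11x+0 (mod 26); the inverse of 11 mod 26 is 19. Each letter's alphabet position (a=0..z=25) is mapped through 11·x+0 mod 26 — an affine cipher.
For supper: s(18)→11·18+0≡16=q; u(20)→11·20+0≡12=m; p(15)→11·15+0≡9=j; p(15)→11·15+0≡9=j; e(4)→11·4+0≡18=s; r(17)→11·17+0≡5=f (all mod 26).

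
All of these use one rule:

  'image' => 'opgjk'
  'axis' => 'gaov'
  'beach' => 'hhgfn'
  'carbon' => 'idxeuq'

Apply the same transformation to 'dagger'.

jdmjku

It's a Vigenère-style cipher with numeric key [6,3]: position i shifts by key[i mod 2].
On dagger: d+6=j, a+3=d, g+6=m, g+3=j, e+6=k, r+3=u.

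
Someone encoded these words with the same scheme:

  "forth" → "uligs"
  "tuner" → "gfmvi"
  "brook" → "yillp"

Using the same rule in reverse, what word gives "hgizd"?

Each pair mirrors across the alphabet (f↔u, o↔l, r↔i): positions sum to 25. Letters are reflected about the middle of the alphabet (position → 25−position): Atbash.
Reversing it on hgizd: h↔s, g↔t, i↔r, z↔a, d↔w.

straw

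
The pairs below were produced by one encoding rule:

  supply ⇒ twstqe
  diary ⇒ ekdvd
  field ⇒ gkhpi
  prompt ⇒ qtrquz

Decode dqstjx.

Letter i (0-indexed) is shifted by i+1, so successive shifts are 1, 2, 3, ….
Undoing it on dqstjx: d−1=c, q−2=o, s−3=p, t−4=p, j−5=e, x−6=r.

copper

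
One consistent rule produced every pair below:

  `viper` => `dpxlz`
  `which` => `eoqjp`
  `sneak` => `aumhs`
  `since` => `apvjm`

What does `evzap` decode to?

Shifts by position in viper: pos 0: v→d (+8), pos 1: i→p (+7), pos 2: p→x (+8), pos 3: e→l (+7) — repeating every 2. It's a Vigenère-style cipher with numeric key [8,7]: position i shifts by key[i mod 2].
Decoding evzap: e−8=w, v−7=o, z−8=r, a−7=t, p−8=h.

worth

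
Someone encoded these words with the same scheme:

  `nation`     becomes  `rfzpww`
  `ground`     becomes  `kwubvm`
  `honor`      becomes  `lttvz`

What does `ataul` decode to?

wound

In nation: n→r is +4, a→f is +5, t→z is +6, i→p is +7 — the shift increases by 1 each position. Letter i (0-indexed) is shifted by i+4, so successive shifts are 4, 5, 6, ….
Reversing it on ataul: a−4=w, t−5=o, a−6=u, u−7=n, l−8=d.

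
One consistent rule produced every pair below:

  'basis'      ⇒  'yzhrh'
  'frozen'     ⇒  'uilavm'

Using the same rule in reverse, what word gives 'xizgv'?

Each pair mirrors across the alphabet (b↔y, a↔z, s↔h): positions sum to 25. This is the alphabet-reversal cipher (Atbash): a becomes z, b becomes y, etc.
Decoding xizgv: x↔c, i↔r, z↔a, g↔t, v↔e.

crate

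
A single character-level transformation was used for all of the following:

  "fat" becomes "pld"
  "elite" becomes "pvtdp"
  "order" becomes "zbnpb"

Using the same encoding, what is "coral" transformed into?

mzblv

The shift depends on letter class: consonant f→p is +10, but vowel a→l is +11. The rule splits by letter class: vowels +11, consonants +10.
Applying it to coral: c(cons)+10=m, o(vowel)+11=z, r(cons)+10=b, a(vowel)+11=l, l(cons)+10=v.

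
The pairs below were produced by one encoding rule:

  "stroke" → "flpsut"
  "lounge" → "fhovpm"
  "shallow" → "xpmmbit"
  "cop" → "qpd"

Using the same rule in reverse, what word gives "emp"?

old

Read the word backwards and shift each letter +1.
Reversing it on emp: shift back: e−1=d, m−1=l, p−1=o → dlo; then reverse → old.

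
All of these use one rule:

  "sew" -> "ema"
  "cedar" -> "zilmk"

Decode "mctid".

Two steps: reverse the string, then apply a Caesar shift of +8.
Reversing it on mctid: shift back: m−8=e, c−8=u, t−8=l, i−8=a, d−8=v → eulav; then reverse → value.

value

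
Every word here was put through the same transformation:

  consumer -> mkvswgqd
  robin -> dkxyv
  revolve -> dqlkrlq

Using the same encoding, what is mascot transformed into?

gismkh

c(2)→m(12) and o(14)→k(10) fit y≡15x+8 (mod 26); the inverse of 15 mod 26 is 7. Each letter's alphabet position (a=0..z=25) is mapped through 15·x+8 mod 26 — an affine cipher.
Applying it to mascot: m(12)→15·12+8≡6=g; a(0)→15·0+8≡8=i; s(18)→15·18+8≡18=s; c(2)→15·2+8≡12=m; o(14)→15·14+8≡10=k; t(19)→15·19+8≡7=h (all mod 26).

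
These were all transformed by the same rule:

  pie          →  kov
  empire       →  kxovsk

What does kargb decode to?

The output letters match the input read backwards, each shifted +6: pie reversed is eip. Two steps: reverse the string, then apply a Caesar shift of +6.
Reversing it on kargb: shift back: k−6=e, a−6=u, r−6=l, g−6=a, b−6=v → eulav; then reverse → value.

value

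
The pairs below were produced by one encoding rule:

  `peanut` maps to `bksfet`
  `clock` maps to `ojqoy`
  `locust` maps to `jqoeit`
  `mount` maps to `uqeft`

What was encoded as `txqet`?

p(15)→b(1) and e(4)→k(10) fit y≡11x+18 (mod 26); the inverse of 11 mod 26 is 19. This is an affine cipher: with a=0,…,z=25, each position x becomes (11x+18) mod 26.
Undoing it on txqet: t(19)→19·(19−18)≡19=t; x(23)→19·(23−18)≡17=r; q(16)→19·(16−18)≡14=o; e(4)→19·(4−18)≡20=u; t(19)→19·(19−18)≡19=t (all mod 26).

trout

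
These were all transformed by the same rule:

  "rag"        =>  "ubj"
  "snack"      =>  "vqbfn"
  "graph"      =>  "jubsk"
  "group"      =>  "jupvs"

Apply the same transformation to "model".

The shift depends on letter class: consonant r→u is +3, but vowel a→b is +1. The rule splits by letter class: vowels +1, consonants +3.
For model: m(cons)+3=p, o(vowel)+1=p, d(cons)+3=g, e(vowel)+1=f, l(cons)+3=o.

ppgfo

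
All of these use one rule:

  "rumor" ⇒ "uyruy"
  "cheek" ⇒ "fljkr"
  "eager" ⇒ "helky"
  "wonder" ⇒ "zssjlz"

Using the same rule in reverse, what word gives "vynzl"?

suite

In rumor: r→u is +3, u→y is +4, m→r is +5, o→u is +6 — the shift increases by 1 each position. The shift increases by 1 at each position, starting from +3: 3, 4, 5, ….
Undoing it on vynzl: v−3=s, y−4=u, n−5=i, z−6=t, l−7=e.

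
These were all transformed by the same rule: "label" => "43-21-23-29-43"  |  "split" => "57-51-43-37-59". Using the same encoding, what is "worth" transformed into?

l(#12)→43 and a(#1)→21: differences scale by 2, so n = 2·pos + 19. With a=1..z=26, the number is 2·pos + 19.
For worth: w=23→65, o=15→49, r=18→55, t=20→59, h=8→35.

65-49-55-59-35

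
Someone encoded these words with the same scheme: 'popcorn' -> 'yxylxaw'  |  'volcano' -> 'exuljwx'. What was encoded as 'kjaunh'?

barley

Compare letters: p→y is +9, o→x is +9, p→y is +9 — a constant shift. This is a Caesar cipher with shift 9.
Undoing it on kjaunh: k−9=b, j−9=a, a−9=r, u−9=l, n−9=e, h−9=y.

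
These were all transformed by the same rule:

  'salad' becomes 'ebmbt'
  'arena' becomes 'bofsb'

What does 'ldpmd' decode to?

clock

Read the word backwards and shift each letter +1.
Decoding ldpmd: shift back: l−1=k, d−1=c, p−1=o, m−1=l, d−1=c → kcolc; then reverse → clock.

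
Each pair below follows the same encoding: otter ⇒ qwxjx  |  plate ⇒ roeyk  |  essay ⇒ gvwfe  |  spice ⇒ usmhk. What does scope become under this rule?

In otter: o→q is +2, t→w is +3, t→x is +4, e→j is +5 — the shift increases by 1 each position. Letter i (0-indexed) is shifted by i+2, so successive shifts are 2, 3, 4, ….
On scope: s+2=u, c+3=f, o+4=s, p+5=u, e+6=k.

ufsuk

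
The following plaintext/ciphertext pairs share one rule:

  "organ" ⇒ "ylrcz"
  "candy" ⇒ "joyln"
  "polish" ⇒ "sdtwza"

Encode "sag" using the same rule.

The output letters match the input read backwards, each shifted +11: organ reversed is nagro. Read the word backwards and shift each letter +11.
Applying it to sag: reverse → gas; then shift: g+11=r, a+11=l, s+11=d.

rld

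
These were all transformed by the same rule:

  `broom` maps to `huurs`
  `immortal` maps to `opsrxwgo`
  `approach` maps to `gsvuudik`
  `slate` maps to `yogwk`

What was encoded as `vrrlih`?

Shifts by position in broom: pos 0: b→h (+6), pos 1: r→u (+3), pos 2: o→u (+6), pos 3: o→r (+3) — repeating every 2. It's a Vigenère-style cipher with numeric key [6,3]: position i shifts by key[i mod 2].
Decoding vrrlih: v−6=p, r−3=o, r−6=l, l−3=i, i−6=c, h−3=e.

police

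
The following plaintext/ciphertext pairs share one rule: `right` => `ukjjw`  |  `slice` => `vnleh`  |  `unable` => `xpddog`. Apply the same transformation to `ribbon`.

The shifts repeat in a cycle of length 2: positions 0,1,… shift by +3, +2, then the pattern repeats.
On ribbon: r+3=u, i+2=k, b+3=e, b+2=d, o+3=r, n+2=p.

ukedrp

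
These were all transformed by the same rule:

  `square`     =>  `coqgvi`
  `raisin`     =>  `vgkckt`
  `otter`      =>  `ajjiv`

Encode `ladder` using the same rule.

fgbbiv

This is an affine cipher: with a=0,…,z=25, each position x becomes (7x+6) mod 26.
For ladder: l(11)→7·11+6≡5=f; a(0)→7·0+6≡6=g; d(3)→7·3+6≡1=b; d(3)→7·3+6≡1=b; e(4)→7·4+6≡8=i; r(17)→7·17+6≡21=v (all mod 26).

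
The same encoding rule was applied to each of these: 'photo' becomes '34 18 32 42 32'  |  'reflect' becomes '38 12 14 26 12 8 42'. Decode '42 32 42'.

p(#16)→34 and h(#8)→18: differences scale by 2, so n = 2·pos + 2. Each letter becomes 2×(its alphabet position, a=1..z=26) + 2.
Decoding 42 32 42: 42→(42−2)÷2=20=t, 32→(32−2)÷2=15=o, 42→(42−2)÷2=20=t.

tot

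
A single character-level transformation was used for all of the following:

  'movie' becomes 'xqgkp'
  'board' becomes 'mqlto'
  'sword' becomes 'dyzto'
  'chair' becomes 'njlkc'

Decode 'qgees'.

Shifts by position in movie: pos 0: m→x (+11), pos 1: o→q (+2), pos 2: v→g (+11), pos 3: i→k (+2) — repeating every 2. The shifts repeat in a cycle of length 2: positions 0,1,… shift by +11, +2, then the pattern repeats.
Reversing it on qgees: q−11=f, g−2=e, e−11=t, e−2=c, s−11=h.

fetch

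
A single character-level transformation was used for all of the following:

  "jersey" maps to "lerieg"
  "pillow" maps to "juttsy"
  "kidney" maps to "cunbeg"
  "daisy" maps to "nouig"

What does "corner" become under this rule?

wsrber

j(9)→l(11) and e(4)→e(4) fit y≡17x+14 (mod 26); the inverse of 17 mod 26 is 23. Treating letters as 0–25, the rule is x ↦ 17x + 14 (mod 26).
Applying it to corner: c(2)→17·2+14≡22=w; o(14)→17·14+14≡18=s; r(17)→17·17+14≡17=r; n(13)→17·13+14≡1=b; e(4)→17·4+14≡4=e; r(17)→17·17+14≡17=r (all mod 26).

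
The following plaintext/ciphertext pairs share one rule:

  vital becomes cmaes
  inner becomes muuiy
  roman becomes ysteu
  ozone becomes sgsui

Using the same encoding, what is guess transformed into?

nyizz

Two shifts are in play — +4 for a/e/i/o/u, +7 for every other letter.
For guess: g(cons)+7=n, u(vowel)+4=y, e(vowel)+4=i, s(cons)+7=z, s(cons)+7=z.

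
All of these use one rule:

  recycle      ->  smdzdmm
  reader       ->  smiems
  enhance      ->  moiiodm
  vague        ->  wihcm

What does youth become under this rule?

Vowels shift forward by 8 and consonants shift forward by 1.
Applying it to youth: y(cons)+1=z, o(vowel)+8=w, u(vowel)+8=c, t(cons)+1=u, h(cons)+1=i.

zwcui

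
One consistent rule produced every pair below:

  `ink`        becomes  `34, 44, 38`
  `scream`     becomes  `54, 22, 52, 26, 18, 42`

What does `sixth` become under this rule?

i(#9)→34 and n(#14)→44: differences scale by 2, so n = 2·pos + 16. The formula is n = 2×(alphabet index, a=1) + 16.
On sixth: s=19→54, i=9→34, x=24→64, t=20→56, h=8→32.

54, 34, 64, 56, 32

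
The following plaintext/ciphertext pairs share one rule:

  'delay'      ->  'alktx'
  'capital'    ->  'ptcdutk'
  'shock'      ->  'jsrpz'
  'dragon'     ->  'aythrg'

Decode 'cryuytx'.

portray

d(3)→a(0) and e(4)→l(11) fit y≡11x+19 (mod 26); the inverse of 11 mod 26 is 19. This is an affine cipher: with a=0,…,z=25, each position x becomes (11x+19) mod 26.
Reversing it on cryuytx: c(2)→19·(2−19)≡15=p; r(17)→19·(17−19)≡14=o; y(24)→19·(24−19)≡17=r; u(20)→19·(20−19)≡19=t; y(24)→19·(24−19)≡17=r; t(19)→19·(19−19)≡0=a; x(23)→19·(23−19)≡24=y (all mod 26).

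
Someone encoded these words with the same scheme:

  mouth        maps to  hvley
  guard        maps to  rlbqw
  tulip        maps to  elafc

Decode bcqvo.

apron

m(12)→h(7) and o(14)→v(21) fit y≡7x+1 (mod 26); the inverse of 7 mod 26 is 15. This is an affine cipher: with a=0,…,z=25, each position x becomes (7x+1) mod 26.
Reversing it on bcqvo: b(1)→15·(1−1)≡0=a; c(2)→15·(2−1)≡15=p; q(16)→15·(16−1)≡17=r; v(21)→15·(21−1)≡14=o; o(14)→15·(14−1)≡13=n (all mod 26).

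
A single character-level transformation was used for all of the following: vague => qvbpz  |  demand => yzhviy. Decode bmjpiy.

Compare letters: v→q is +21, a→v is +21, g→b is +21 — a constant shift. It's a constant shift of +21 (ROT21).
Reversing it on bmjpiy: b−21=g, m−21=r, j−21=o, p−21=u, i−21=n, y−21=d.

ground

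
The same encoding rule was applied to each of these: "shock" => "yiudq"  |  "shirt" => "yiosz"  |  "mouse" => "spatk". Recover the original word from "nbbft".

haven

Shifts by position in shock: pos 0: s→y (+6), pos 1: h→i (+1), pos 2: o→u (+6), pos 3: c→d (+1) — repeating every 2. The shifts repeat in a cycle of length 2: positions 0,1,… shift by +6, +1, then the pattern repeats.
Undoing it on nbbft: n−6=h, b−1=a, b−6=v, f−1=e, t−6=n.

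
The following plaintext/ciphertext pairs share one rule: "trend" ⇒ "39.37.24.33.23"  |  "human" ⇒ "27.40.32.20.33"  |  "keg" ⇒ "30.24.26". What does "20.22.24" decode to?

ace

t is letter #20 and maps to 39: an offset of 19. Letters become their 1-based position plus 19 (so a→20, b→21, …).
Reversing it on 20.22.24: 20→(20−19)÷1=1=a, 22→(22−19)÷1=3=c, 24→(24−19)÷1=5=e.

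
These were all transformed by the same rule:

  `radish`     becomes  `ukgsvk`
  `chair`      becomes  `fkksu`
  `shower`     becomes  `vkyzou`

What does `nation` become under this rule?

The rule splits by letter class: vowels +10, consonants +3.
Applying it to nation: n(cons)+3=q, a(vowel)+10=k, t(cons)+3=w, i(vowel)+10=s, o(vowel)+10=y, n(cons)+3=q.

qkwsyq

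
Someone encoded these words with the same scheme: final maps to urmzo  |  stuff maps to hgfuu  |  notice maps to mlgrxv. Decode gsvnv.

Letters are reflected about the middle of the alphabet (position → 25−position): Atbash.
Reversing it on gsvnv: g↔t, s↔h, v↔e, n↔m, v↔e.

theme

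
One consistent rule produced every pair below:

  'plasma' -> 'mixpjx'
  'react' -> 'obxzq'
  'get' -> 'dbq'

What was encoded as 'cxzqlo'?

factor

Compare letters: p→m is +23, l→i is +23, a→x is +23 — a constant shift. Every letter moves 23 places later in the alphabet, wrapping around z→a.
Decoding cxzqlo: c−23=f, x−23=a, z−23=c, q−23=t, l−23=o, o−23=r.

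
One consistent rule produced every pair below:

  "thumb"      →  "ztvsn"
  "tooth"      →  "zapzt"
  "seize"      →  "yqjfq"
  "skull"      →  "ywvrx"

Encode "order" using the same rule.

udekd

Shifts by position in thumb: pos 0: t→z (+6), pos 1: h→t (+12), pos 2: u→v (+1), pos 3: m→s (+6), pos 4: b→n (+12) — repeating every 3. A repeating key of period 3 is used — shifts +6, +12, +1 over and over.
For order: o+6=u, r+12=d, d+1=e, e+6=k, r+12=d.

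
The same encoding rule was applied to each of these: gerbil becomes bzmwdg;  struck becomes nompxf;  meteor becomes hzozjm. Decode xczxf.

check

Compare letters: g→b is +21, e→z is +21, r→m is +21 — a constant shift. This is a Caesar cipher with shift 21.
Reversing it on xczxf: x−21=c, c−21=h, z−21=e, x−21=c, f−21=k.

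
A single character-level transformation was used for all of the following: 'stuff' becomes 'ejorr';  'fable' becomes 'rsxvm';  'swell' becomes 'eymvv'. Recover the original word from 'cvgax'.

s(18)→e(4) and t(19)→j(9) fit y≡5x+18 (mod 26); the inverse of 5 mod 26 is 21. Each letter's alphabet position (a=0..z=25) is mapped through 5·x+18 mod 26 — an affine cipher.
Undoing it on cvgax: c(2)→21·(2−18)≡2=c; v(21)→21·(21−18)≡11=l; g(6)→21·(6−18)≡8=i; a(0)→21·(0−18)≡12=m; x(23)→21·(23−18)≡1=b (all mod 26).

climb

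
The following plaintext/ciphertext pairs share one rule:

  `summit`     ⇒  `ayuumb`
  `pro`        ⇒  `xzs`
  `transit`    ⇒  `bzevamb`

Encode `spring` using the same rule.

The shift depends on letter class: consonant s→a is +8, but vowel u→y is +4. Two shifts are in play — +4 for a/e/i/o/u, +8 for every other letter.
Applying it to spring: s(cons)+8=a, p(cons)+8=x, r(cons)+8=z, i(vowel)+4=m, n(cons)+8=v, g(cons)+8=o.

axzmvo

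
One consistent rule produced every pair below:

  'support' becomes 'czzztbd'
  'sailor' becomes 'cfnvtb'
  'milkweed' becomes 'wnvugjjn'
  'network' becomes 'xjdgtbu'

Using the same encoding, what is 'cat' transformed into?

mfd

The shift depends on letter class: consonant s→c is +10, but vowel u→z is +5. Vowels shift forward by 5 and consonants shift forward by 10.
On cat: c(cons)+10=m, a(vowel)+5=f, t(cons)+10=d.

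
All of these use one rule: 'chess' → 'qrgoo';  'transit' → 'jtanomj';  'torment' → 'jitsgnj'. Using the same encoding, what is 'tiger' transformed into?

jmwgt

c(2)→q(16) and h(7)→r(17) fit y≡21x+0 (mod 26); the inverse of 21 mod 26 is 5. Treating letters as 0–25, the rule is x ↦ 21x + 0 (mod 26).
For tiger: t(19)→21·19+0≡9=j; i(8)→21·8+0≡12=m; g(6)→21·6+0≡22=w; e(4)→21·4+0≡6=g; r(17)→21·17+0≡19=t (all mod 26).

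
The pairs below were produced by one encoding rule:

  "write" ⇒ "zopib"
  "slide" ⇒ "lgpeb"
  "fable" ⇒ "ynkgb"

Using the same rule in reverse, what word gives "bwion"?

extra

w(22)→z(25) and r(17)→o(14) fit y≡23x+13 (mod 26); the inverse of 23 mod 26 is 17. Each letter's alphabet position (a=0..z=25) is mapped through 23·x+13 mod 26 — an affine cipher.
Undoing it on bwion: b(1)→17·(1−13)≡4=e; w(22)→17·(22−13)≡23=x; i(8)→17·(8−13)≡19=t; o(14)→17·(14−13)≡17=r; n(13)→17·(13−13)≡0=a (all mod 26).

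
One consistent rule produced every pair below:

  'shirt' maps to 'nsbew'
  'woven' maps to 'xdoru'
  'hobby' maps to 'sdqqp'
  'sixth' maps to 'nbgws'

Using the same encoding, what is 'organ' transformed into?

This is an affine cipher: with a=0,…,z=25, each position x becomes (9x+7) mod 26.
On organ: o(14)→9·14+7≡3=d; r(17)→9·17+7≡4=e; g(6)→9·6+7≡9=j; a(0)→9·0+7≡7=h; n(13)→9·13+7≡20=u (all mod 26).

dejhu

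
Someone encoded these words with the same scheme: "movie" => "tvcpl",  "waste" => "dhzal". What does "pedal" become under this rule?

Compare letters: m→t is +7, o→v is +7, v→c is +7 — a constant shift. Every letter moves 7 places later in the alphabet, wrapping around z→a.
For pedal: p+7=w, e+7=l, d+7=k, a+7=h, l+7=s.

wlkhs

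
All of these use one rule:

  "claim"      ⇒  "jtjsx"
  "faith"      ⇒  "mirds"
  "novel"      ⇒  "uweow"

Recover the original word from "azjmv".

Each letter shifts forward by (position + 7), i.e. 7, 8, 9, … — the shift grows by one for each successive letter.
Reversing it on azjmv: a−7=t, z−8=r, j−9=a, m−10=c, v−11=k.

track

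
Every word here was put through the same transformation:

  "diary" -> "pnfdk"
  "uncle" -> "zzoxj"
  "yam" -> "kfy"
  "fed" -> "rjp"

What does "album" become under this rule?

The shift depends on letter class: consonant d→p is +12, but vowel i→n is +5. Two shifts are in play — +5 for a/e/i/o/u, +12 for every other letter.
Applying it to album: a(vowel)+5=f, l(cons)+12=x, b(cons)+12=n, u(vowel)+5=z, m(cons)+12=y.

fxnzy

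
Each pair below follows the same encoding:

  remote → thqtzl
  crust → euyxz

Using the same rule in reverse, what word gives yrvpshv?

In remote: r→t is +2, e→h is +3, m→q is +4, o→t is +5 — the shift increases by 1 each position. The shift increases by 1 at each position, starting from +2: 2, 3, 4, ….
Decoding yrvpshv: y−2=w, r−3=o, v−4=r, p−5=k, s−6=m, h−7=a, v−8=n.

workman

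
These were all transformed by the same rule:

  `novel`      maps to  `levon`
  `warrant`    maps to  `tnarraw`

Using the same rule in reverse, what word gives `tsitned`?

dentist

The output letters match the input read backwards: novel reversed is levon. It's just the letters in reverse order.
Undoing it on tsitned: then reverse → dentist.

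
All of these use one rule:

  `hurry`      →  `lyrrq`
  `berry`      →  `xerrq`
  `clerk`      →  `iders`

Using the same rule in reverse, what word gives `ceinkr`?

h(7)→l(11) and u(20)→y(24) fit y≡11x+12 (mod 26); the inverse of 11 mod 26 is 19. Each letter's alphabet position (a=0..z=25) is mapped through 11·x+12 mod 26 — an affine cipher.
Decoding ceinkr: c(2)→19·(2−12)≡18=s; e(4)→19·(4−12)≡4=e; i(8)→19·(8−12)≡2=c; n(13)→19·(13−12)≡19=t; k(10)→19·(10−12)≡14=o; r(17)→19·(17−12)≡17=r (all mod 26).

sector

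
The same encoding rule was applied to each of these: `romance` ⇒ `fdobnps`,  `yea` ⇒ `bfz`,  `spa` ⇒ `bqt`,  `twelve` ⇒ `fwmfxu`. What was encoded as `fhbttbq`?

passage

The output letters match the input read backwards, each shifted +1: romance reversed is ecnamor. The word is reversed, then every letter is shifted forward by 1.
Reversing it on fhbttbq: shift back: f−1=e, h−1=g, b−1=a, t−1=s, t−1=s, b−1=a, q−1=p → egassap; then reverse → passage.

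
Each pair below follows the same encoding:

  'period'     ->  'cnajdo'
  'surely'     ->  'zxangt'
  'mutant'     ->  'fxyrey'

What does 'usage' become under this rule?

Treating letters as 0–25, the rule is x ↦ 25x + 17 (mod 26).
Applying it to usage: u(20)→25·20+17≡23=x; s(18)→25·18+17≡25=z; a(0)→25·0+17≡17=r; g(6)→25·6+17≡11=l; e(4)→25·4+17≡13=n (all mod 26).

xzrln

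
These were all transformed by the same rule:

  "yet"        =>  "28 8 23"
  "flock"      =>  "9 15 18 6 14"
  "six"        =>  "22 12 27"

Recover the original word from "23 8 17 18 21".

tenor

y is letter #25 and maps to 28: an offset of 3. Letters become their 1-based position plus 3 (so a→4, b→5, …).
Undoing it on 23 8 17 18 21: 23→(23−3)÷1=20=t, 8→(8−3)÷1=5=e, 17→(17−3)÷1=14=n, 18→(18−3)÷1=15=o, 21→(21−3)÷1=18=r.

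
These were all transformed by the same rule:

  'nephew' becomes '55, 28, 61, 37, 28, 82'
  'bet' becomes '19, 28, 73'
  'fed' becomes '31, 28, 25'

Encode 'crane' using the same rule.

n(#14)→55 and e(#5)→28: differences scale by 3, so n = 3·pos + 13. With a=1..z=26, the number is 3·pos + 13.
On crane: c=3→22, r=18→67, a=1→16, n=14→55, e=5→28.

22, 67, 16, 55, 28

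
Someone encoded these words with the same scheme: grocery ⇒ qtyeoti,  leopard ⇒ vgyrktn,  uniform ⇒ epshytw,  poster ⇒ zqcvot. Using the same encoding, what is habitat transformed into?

rclkdcd

Shifts by position in grocery: pos 0: g→q (+10), pos 1: r→t (+2), pos 2: o→y (+10), pos 3: c→e (+2) — repeating every 2. A repeating key of period 2 is used — shifts +10, +2 over and over.
On habitat: h+10=r, a+2=c, b+10=l, i+2=k, t+10=d, a+2=c, t+10=d.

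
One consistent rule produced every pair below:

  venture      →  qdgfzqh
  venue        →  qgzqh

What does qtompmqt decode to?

headache

Read the word backwards and shift each letter +12.
Undoing it on qtompmqt: shift back: q−12=e, t−12=h, o−12=c, m−12=a, p−12=d, m−12=a, q−12=e, t−12=h → ehcadaeh; then reverse → headache.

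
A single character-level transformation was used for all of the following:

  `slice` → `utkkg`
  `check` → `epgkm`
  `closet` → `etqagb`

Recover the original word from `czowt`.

armor

Shifts by position in slice: pos 0: s→u (+2), pos 1: l→t (+8), pos 2: i→k (+2), pos 3: c→k (+8) — repeating every 2. A repeating key of period 2 is used — shifts +2, +8 over and over.
Reversing it on czowt: c−2=a, z−8=r, o−2=m, w−8=o, t−2=r.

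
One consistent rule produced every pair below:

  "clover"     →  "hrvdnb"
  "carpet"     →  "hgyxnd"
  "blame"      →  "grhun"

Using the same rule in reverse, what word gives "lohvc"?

giant

The shift increases by 1 at each position, starting from +5: 5, 6, 7, ….
Decoding lohvc: l−5=g, o−6=i, h−7=a, v−8=n, c−9=t.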